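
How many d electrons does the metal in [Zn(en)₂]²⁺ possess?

Ethylenediamine is neutral; balancing the +2 overall charge requires Zn(II).
Zn sits in group 12, so the d-electron count is 12 − 2 = 10.

d10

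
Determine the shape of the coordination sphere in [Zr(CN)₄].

tetrahedral

Ligand charges: each cyanide is −1. With an overall charge of 0 the zirconium centre must be in the +4 oxidation state.
Zr sits in group 4, so the d-electron count is 4 − 4 = 0.
Coordination number: 4.
A d⁰ ion has no crystal-field stabilisation preference between square planar and tetrahedral, so four ligands adopt the sterically favoured tetrahedral geometry.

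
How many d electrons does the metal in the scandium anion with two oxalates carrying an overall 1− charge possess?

Summing ligand charges against the −1 overall charge gives an oxidation state of +3 for scandium.
Group 3 minus oxidation state 3 gives a d⁰ configuration.

d⁰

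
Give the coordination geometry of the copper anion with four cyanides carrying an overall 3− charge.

Ligand charges: each cyanide is −1. With an overall charge of −3 the copper centre must be in the +1 oxidation state.
Group 11 minus oxidation state 1 gives a d¹⁰ configuration.
Coordination number: 4.
A d¹⁰ ion has no crystal-field stabilisation preference between square planar and tetrahedral, so four ligands adopt the sterically favoured tetrahedral geometry.

tetrahedral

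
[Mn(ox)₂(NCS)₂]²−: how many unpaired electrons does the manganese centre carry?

3 unpaired electrons

Summing ligand charges against the −2 overall charge gives an oxidation state of +4 for manganese.
Manganese is a group-7 element; Mn(IV) is therefore d³.
Counting donor atoms: 2×oxalate (bidentate) → 4 donors; 2×isothiocyanate (monodentate) → 2 donors. Coordination number = 6.
In an octahedral field the d³ configuration is t₂g³e_g⁰ (only one arrangement possible), giving 3 unpaired electrons.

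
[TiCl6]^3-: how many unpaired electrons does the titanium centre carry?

1 unpaired electron

Ligand charges: each chloride is −1. With an overall charge of −3 the titanium centre must be in the +3 oxidation state.
Ti sits in group 4, so the d-electron count is 4 − 3 = 1.
In an octahedral field the d¹ configuration is t₂g¹e_g⁰ (only one arrangement possible), giving 1 unpaired electron.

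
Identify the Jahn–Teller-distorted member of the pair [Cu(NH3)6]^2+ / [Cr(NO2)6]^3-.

[Cu(NH3)6]^2+: Summing ligand charges against the +2 overall charge gives an oxidation state of +2 for copper. Group 11 minus oxidation state 2 gives a d⁹ configuration. The t₂g⁶e_g³ configuration has an unevenly filled e_g set; the Jahn–Teller theorem predicts a tetragonal distortion (typically axial elongation) to lift the degeneracy.
[Cr(NO2)6]^3-: Summing ligand charges against the −3 overall charge gives an oxidation state of +3 for chromium. Group 6 minus oxidation state 3 gives a d³ configuration. The d³ configuration leaves the e_g set evenly filled (or empty) — no strong Jahn–Teller driving force.

[Cu(NH3)6]^2+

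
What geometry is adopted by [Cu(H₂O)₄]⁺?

Water is neutral; balancing the +1 overall charge requires Cu(I).
Group 11 minus oxidation state 1 gives a d¹⁰ configuration.
Coordination number: 4.
A d¹⁰ ion has no crystal-field stabilisation preference between square planar and tetrahedral, so four ligands adopt the sterically favoured tetrahedral geometry.

tetrahedral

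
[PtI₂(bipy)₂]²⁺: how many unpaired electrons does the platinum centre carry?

Each iodide is −1; 2,2′-bipyridine is neutral; balancing the +2 overall charge requires Pt(IV).
Platinum is a group-10 element; Pt(IV) is therefore d⁶.
Counting donor atoms: 2×iodide (monodentate) → 2 donors; 2×2,2′-bipyridine (bidentate) → 4 donors. Coordination number = 6.
The spin state decides the count: a 5d ion has a large Δₒ and is invariably low-spin.
An octahedral low-spin d⁶ ion is t₂g⁶e_g⁰, giving 0 unpaired electrons.

0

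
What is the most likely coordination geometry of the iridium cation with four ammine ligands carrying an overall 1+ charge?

square planar

Summing ligand charges against the +1 overall charge gives an oxidation state of +1 for iridium.
Ir sits in group 9, so the d-electron count is 9 − 1 = 8.
Coordination number: 4.
A 5d d⁸ ion has a large crystal-field splitting; square planar leaves the high-energy d_{x²−y²} orbital empty and maximises CFSE.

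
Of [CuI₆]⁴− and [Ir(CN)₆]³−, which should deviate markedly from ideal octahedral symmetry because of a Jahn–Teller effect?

[CuI₆]⁴−

[CuI₆]⁴−: Summing ligand charges against the −4 overall charge gives an oxidation state of +2 for copper. Cu sits in group 11, so the d-electron count is 11 − 2 = 9. The t₂g⁶e_g³ configuration has an unevenly filled e_g set; the Jahn–Teller theorem predicts a tetragonal distortion (typically axial elongation) to lift the degeneracy.
[Ir(CN)₆]³−: Each cyanide is −1; balancing the −3 overall charge requires Ir(III). Iridium is a group-9 element; Ir(III) is therefore d⁶. A 5d ion has a large Δₒ and is invariably low-spin. The d⁶ configuration leaves the e_g set evenly filled (or empty) — no strong Jahn–Teller driving force.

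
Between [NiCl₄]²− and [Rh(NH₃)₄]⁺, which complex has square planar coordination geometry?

[Rh(NH₃)₄]⁺

For [NiCl₄]²−: Each chloride is −1; balancing the −2 overall charge requires Ni(II). Nickel is a group-10 element; Ni(II) is therefore d⁸. Chloride is a weak-field ligand. With weak-field ligands the CFSE gain from square planar is small, so a 3d d⁸ ion takes the sterically preferred tetrahedral geometry. → tetrahedral.
For [Rh(NH₃)₄]⁺: Ammonia is neutral; balancing the +1 overall charge requires Rh(I). Rhodium is a group-9 element; Rh(I) is therefore d⁸. A 4d d⁸ ion has a large crystal-field splitting; square planar leaves the high-energy d_{x²−y²} orbital empty and maximises CFSE. → square planar.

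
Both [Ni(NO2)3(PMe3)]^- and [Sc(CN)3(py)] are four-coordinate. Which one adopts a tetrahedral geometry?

[Sc(CN)3(py)]

For [Ni(NO2)3(PMe3)]^-: Ligand charges: each nitro (N-bound nitrite) is −1; trimethylphosphine is neutral. With an overall charge of −1 the nickel centre must be in the +2 oxidation state. Group 10 minus oxidation state 2 gives a d⁸ configuration. Nitro (N-bound nitrite) and trimethylphosphine are strong-field ligands (high in the spectrochemical series). A 3d d⁸ ion with strong-field ligands gains enough CFSE to favour square planar over tetrahedral. → square planar.
For [Sc(CN)3(py)]: Each cyanide is −1; pyridine is neutral; balancing the 0 overall charge requires Sc(III). Sc sits in group 3, so the d-electron count is 3 − 3 = 0. A d⁰ ion has no crystal-field stabilisation preference between square planar and tetrahedral, so four ligands adopt the sterically favoured tetrahedral geometry. → tetrahedral.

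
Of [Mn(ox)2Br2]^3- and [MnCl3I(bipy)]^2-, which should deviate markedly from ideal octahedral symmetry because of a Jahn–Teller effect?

[Mn(ox)2Br2]^3-

[Mn(ox)2Br2]^3-: Each oxalate is −2; each bromide is −1; balancing the −3 overall charge requires Mn(III). Manganese is a group-7 element; Mn(III) is therefore d⁴. Bromide and oxalate are weak-field ligands for a first-row metal, so the complex is high-spin. The t₂g³e_g¹ (high-spin) configuration has an unevenly filled e_g set; the Jahn–Teller theorem predicts a tetragonal distortion (typically axial elongation) to lift the degeneracy.
[MnCl3I(bipy)]^2-: Summing ligand charges against the −2 overall charge gives an oxidation state of +2 for manganese. Manganese is a group-7 element; Mn(II) is therefore d⁵. Chloride and iodide are weak-field ligands for a first-row metal, so the complex is high-spin. The d⁵ configuration leaves the e_g set evenly filled (or empty) — no strong Jahn–Teller driving force.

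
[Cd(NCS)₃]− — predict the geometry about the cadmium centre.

trigonal planar

Each isothiocyanate is −1; balancing the −1 overall charge requires Cd(II).
Cd sits in group 12, so the d-electron count is 12 − 2 = 10.
Coordination number: 3.
Three ligands around a d¹⁰ centre minimise repulsion in a trigonal-planar arrangement.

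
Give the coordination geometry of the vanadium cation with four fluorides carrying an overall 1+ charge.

tetrahedral

Ligand charges: each fluoride is −1. With an overall charge of +1 the vanadium centre must be in the +5 oxidation state.
V sits in group 5, so the d-electron count is 5 − 5 = 0.
With 4 monodentate ligands the coordination number is 4.
A d⁰ ion has no crystal-field stabilisation preference between square planar and tetrahedral, so four ligands adopt the sterically favoured tetrahedral geometry.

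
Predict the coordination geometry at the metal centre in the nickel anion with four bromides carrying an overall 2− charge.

tetrahedral

Each bromide is −1; balancing the −2 overall charge requires Ni(II).
Group 10 minus oxidation state 2 gives a d⁸ configuration.
With 4 monodentate ligands the coordination number is 4.
Bromide is a weak-field ligand.
With weak-field ligands the CFSE gain from square planar is small, so a 3d d⁸ ion takes the sterically preferred tetrahedral geometry.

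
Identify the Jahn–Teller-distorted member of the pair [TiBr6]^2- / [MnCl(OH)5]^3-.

[MnCl(OH)5]^3-

[TiBr6]^2-: Summing ligand charges against the −2 overall charge gives an oxidation state of +4 for titanium. Titanium is a group-4 element; Ti(IV) is therefore d⁰. The d⁰ configuration leaves the e_g set evenly filled (or empty) — no strong Jahn–Teller driving force.
[MnCl(OH)5]^3-: Each chloride is −1; each hydroxide is −1; balancing the −3 overall charge requires Mn(III). Group 7 minus oxidation state 3 gives a d⁴ configuration. Chloride and hydroxide are weak-field ligands for a first-row metal, so the complex is high-spin. The t₂g³e_g¹ (high-spin) configuration has an unevenly filled e_g set; the Jahn–Teller theorem predicts a tetragonal distortion (typically axial elongation) to lift the degeneracy.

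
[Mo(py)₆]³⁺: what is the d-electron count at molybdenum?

Pyridine is neutral; balancing the +3 overall charge requires Mo(III).
Group 6 minus oxidation state 3 gives a d³ configuration.

d³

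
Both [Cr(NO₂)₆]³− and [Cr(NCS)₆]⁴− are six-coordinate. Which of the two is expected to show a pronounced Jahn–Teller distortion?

[Cr(NCS)₆]⁴−

[Cr(NO₂)₆]³−: Ligand charges: each nitro (N-bound nitrite) is −1. With an overall charge of −3 the chromium centre must be in the +3 oxidation state. Cr sits in group 6, so the d-electron count is 6 − 3 = 3. The d³ configuration leaves the e_g set evenly filled (or empty) — no strong Jahn–Teller driving force.
[Cr(NCS)₆]⁴−: Summing ligand charges against the −4 overall charge gives an oxidation state of +2 for chromium. Group 6 minus oxidation state 2 gives a d⁴ configuration. Isothiocyanate is a weak-field ligand for a first-row metal, so the complex is high-spin. The t₂g³e_g¹ (high-spin) configuration has an unevenly filled e_g set; the Jahn–Teller theorem predicts a tetragonal distortion (typically axial elongation) to lift the degeneracy.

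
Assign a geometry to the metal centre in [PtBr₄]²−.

square planar

Summing ligand charges against the −2 overall charge gives an oxidation state of +2 for platinum.
Group 10 minus oxidation state 2 gives a d⁸ configuration.
Coordination number: 4.
A 5d d⁸ ion has a large crystal-field splitting; square planar leaves the high-energy d_{x²−y²} orbital empty and maximises CFSE.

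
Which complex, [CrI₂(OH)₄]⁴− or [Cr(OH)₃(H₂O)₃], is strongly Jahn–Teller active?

[CrI₂(OH)₄]⁴−

[CrI₂(OH)₄]⁴−: Ligand charges: each iodide is −1; each hydroxide is −1. With an overall charge of −4 the chromium centre must be in the +2 oxidation state. Cr sits in group 6, so the d-electron count is 6 − 2 = 4. Hydroxide and iodide are weak-field ligands for a first-row metal, so the complex is high-spin. The t₂g³e_g¹ (high-spin) configuration has an unevenly filled e_g set; the Jahn–Teller theorem predicts a tetragonal distortion (typically axial elongation) to lift the degeneracy.
[Cr(OH)₃(H₂O)₃]: Ligand charges: each hydroxide is −1; water is neutral. With an overall charge of 0 the chromium centre must be in the +3 oxidation state. Chromium is a group-6 element; Cr(III) is therefore d³. The d³ configuration leaves the e_g set evenly filled (or empty) — no strong Jahn–Teller driving force.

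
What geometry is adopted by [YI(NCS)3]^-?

Summing ligand charges against the −1 overall charge gives an oxidation state of +3 for yttrium.
Y sits in group 3, so the d-electron count is 3 − 3 = 0.
Coordination number: 4.
A d⁰ ion has no crystal-field stabilisation preference between square planar and tetrahedral, so four ligands adopt the sterically favoured tetrahedral geometry.

tetrahedral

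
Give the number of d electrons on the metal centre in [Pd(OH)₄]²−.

d8

Summing ligand charges against the −2 overall charge gives an oxidation state of +2 for palladium.
Group 10 minus oxidation state 2 gives a d⁸ configuration.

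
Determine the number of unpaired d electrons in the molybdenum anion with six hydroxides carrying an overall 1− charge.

1 unpaired electron

Summing ligand charges against the −1 overall charge gives an oxidation state of +5 for molybdenum.
Mo sits in group 6, so the d-electron count is 6 − 5 = 1.
In an octahedral field the d¹ configuration is t₂g¹e_g⁰ (only one arrangement possible), giving 1 unpaired electron.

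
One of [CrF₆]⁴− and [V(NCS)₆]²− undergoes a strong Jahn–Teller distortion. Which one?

[CrF₆]⁴−

[CrF₆]⁴−: Summing ligand charges against the −4 overall charge gives an oxidation state of +2 for chromium. Group 6 minus oxidation state 2 gives a d⁴ configuration. Fluoride is a weak-field ligand for a first-row metal, so the complex is high-spin. The t₂g³e_g¹ (high-spin) configuration has an unevenly filled e_g set; the Jahn–Teller theorem predicts a tetragonal distortion (typically axial elongation) to lift the degeneracy.
[V(NCS)₆]²−: Ligand charges: each isothiocyanate is −1. With an overall charge of −2 the vanadium centre must be in the +4 oxidation state. Vanadium is a group-5 element; V(IV) is therefore d¹. The d¹ configuration leaves the e_g set evenly filled (or empty) — no strong Jahn–Teller driving force.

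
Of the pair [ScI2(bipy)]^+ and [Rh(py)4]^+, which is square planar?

For [ScI2(bipy)]^+: Each iodide is −1; 2,2′-bipyridine is neutral; balancing the +1 overall charge requires Sc(III). Scandium is a group-3 element; Sc(III) is therefore d⁰. A d⁰ ion has no crystal-field stabilisation preference between square planar and tetrahedral, so four ligands adopt the sterically favoured tetrahedral geometry. → tetrahedral.
For [Rh(py)4]^+: Pyridine is neutral; balancing the +1 overall charge requires Rh(I). Rh sits in group 9, so the d-electron count is 9 − 1 = 8. A 4d d⁸ ion has a large crystal-field splitting; square planar leaves the high-energy d_{x²−y²} orbital empty and maximises CFSE. → square planar.

[Rh(py)4]^+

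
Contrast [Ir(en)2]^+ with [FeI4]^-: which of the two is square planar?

[Ir(en)2]^+

For [Ir(en)2]^+: Ligand charges: ethylenediamine is neutral. With an overall charge of +1 the iridium centre must be in the +1 oxidation state. Group 9 minus oxidation state 1 gives a d⁸ configuration. A 5d d⁸ ion has a large crystal-field splitting; square planar leaves the high-energy d_{x²−y²} orbital empty and maximises CFSE. → square planar.
For [FeI4]^-: Each iodide is −1; balancing the −1 overall charge requires Fe(III). Fe sits in group 8, so the d-electron count is 8 − 3 = 5. A high-spin d⁵ ion has zero CFSE in either geometry, so four ligands adopt the sterically favoured tetrahedral geometry. → tetrahedral.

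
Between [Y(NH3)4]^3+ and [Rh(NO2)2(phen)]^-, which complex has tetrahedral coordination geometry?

For [Y(NH3)4]^3+: Ligand charges: ammonia is neutral. With an overall charge of +3 the yttrium centre must be in the +3 oxidation state. Group 3 minus oxidation state 3 gives a d⁰ configuration. A d⁰ ion has no crystal-field stabilisation preference between square planar and tetrahedral, so four ligands adopt the sterically favoured tetrahedral geometry. → tetrahedral.
For [Rh(NO2)2(phen)]^-: Ligand charges: each nitro (N-bound nitrite) is −1; 1,10-phenanthroline is neutral. With an overall charge of −1 the rhodium centre must be in the +1 oxidation state. Rh sits in group 9, so the d-electron count is 9 − 1 = 8. A 4d d⁸ ion has a large crystal-field splitting; square planar leaves the high-energy d_{x²−y²} orbital empty and maximises CFSE. → square planar.

[Y(NH3)4]^3+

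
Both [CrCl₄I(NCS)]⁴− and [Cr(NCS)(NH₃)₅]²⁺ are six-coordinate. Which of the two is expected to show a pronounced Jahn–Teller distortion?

[CrCl₄I(NCS)]⁴−: Each chloride is −1; each iodide is −1; each isothiocyanate is −1; balancing the −4 overall charge requires Cr(II). Cr sits in group 6, so the d-electron count is 6 − 2 = 4. Chloride, iodide, and isothiocyanate are weak-field ligands for a first-row metal, so the complex is high-spin. The t₂g³e_g¹ (high-spin) configuration has an unevenly filled e_g set; the Jahn–Teller theorem predicts a tetragonal distortion (typically axial elongation) to lift the degeneracy.
[Cr(NCS)(NH₃)₅]²⁺: Summing ligand charges against the +2 overall charge gives an oxidation state of +3 for chromium. Chromium is a group-6 element; Cr(III) is therefore d³. The d³ configuration leaves the e_g set evenly filled (or empty) — no strong Jahn–Teller driving force.

[CrCl₄I(NCS)]⁴−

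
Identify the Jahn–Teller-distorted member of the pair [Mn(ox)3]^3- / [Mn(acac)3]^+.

[Mn(ox)3]^3-: Each oxalate is −2; balancing the −3 overall charge requires Mn(III). Mn sits in group 7, so the d-electron count is 7 − 3 = 4. Oxalate is a weak-field ligand for a first-row metal, so the complex is high-spin. The t₂g³e_g¹ (high-spin) configuration has an unevenly filled e_g set; the Jahn–Teller theorem predicts a tetragonal distortion (typically axial elongation) to lift the degeneracy.
[Mn(acac)3]^+: Summing ligand charges against the +1 overall charge gives an oxidation state of +4 for manganese. Mn sits in group 7, so the d-electron count is 7 − 4 = 3. The d³ configuration leaves the e_g set evenly filled (or empty) — no strong Jahn–Teller driving force.

[Mn(ox)3]^3-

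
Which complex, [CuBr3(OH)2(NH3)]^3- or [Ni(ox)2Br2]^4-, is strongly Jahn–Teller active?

[CuBr3(OH)2(NH3)]^3-: Ligand charges: each bromide is −1; each hydroxide is −1; ammonia is neutral. With an overall charge of −3 the copper centre must be in the +2 oxidation state. Cu sits in group 11, so the d-electron count is 11 − 2 = 9. The t₂g⁶e_g³ configuration has an unevenly filled e_g set; the Jahn–Teller theorem predicts a tetragonal distortion (typically axial elongation) to lift the degeneracy.
[Ni(ox)2Br2]^4-: Summing ligand charges against the −4 overall charge gives an oxidation state of +2 for nickel. Nickel is a group-10 element; Ni(II) is therefore d⁸. The d⁸ configuration leaves the e_g set evenly filled (or empty) — no strong Jahn–Teller driving force.

[CuBr3(OH)2(NH3)]^3-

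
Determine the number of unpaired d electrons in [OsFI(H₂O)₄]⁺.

Each fluoride is −1; each iodide is −1; water is neutral; balancing the +1 overall charge requires Os(III).
Osmium is a group-8 element; Os(III) is therefore d⁵.
The spin state decides the count: a 5d ion has a large Δₒ and is invariably low-spin.
An octahedral low-spin d⁵ ion is t₂g⁵e_g⁰, giving 1 unpaired electron.

1 unpaired electron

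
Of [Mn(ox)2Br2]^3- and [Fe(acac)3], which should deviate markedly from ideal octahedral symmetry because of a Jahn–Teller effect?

[Mn(ox)2Br2]^3-: Summing ligand charges against the −3 overall charge gives an oxidation state of +3 for manganese. Mn sits in group 7, so the d-electron count is 7 − 3 = 4. Bromide and oxalate are weak-field ligands for a first-row metal, so the complex is high-spin. The t₂g³e_g¹ (high-spin) configuration has an unevenly filled e_g set; the Jahn–Teller theorem predicts a tetragonal distortion (typically axial elongation) to lift the degeneracy.
[Fe(acac)3]: Each acetylacetonate is −1; balancing the 0 overall charge requires Fe(III). Group 8 minus oxidation state 3 gives a d⁵ configuration. Acetylacetonate is a weak-field ligand for a first-row metal, so the complex is high-spin. The d⁵ configuration leaves the e_g set evenly filled (or empty) — no strong Jahn–Teller driving force.

[Mn(ox)2Br2]^3-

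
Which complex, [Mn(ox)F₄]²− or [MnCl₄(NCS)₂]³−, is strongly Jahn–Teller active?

[Mn(ox)F₄]²−: Ligand charges: each oxalate is −2; each fluoride is −1. With an overall charge of −2 the manganese centre must be in the +4 oxidation state. Mn sits in group 7, so the d-electron count is 7 − 4 = 3. The d³ configuration leaves the e_g set evenly filled (or empty) — no strong Jahn–Teller driving force.
[MnCl₄(NCS)₂]³−: Ligand charges: each chloride is −1; each isothiocyanate is −1. With an overall charge of −3 the manganese centre must be in the +3 oxidation state. Group 7 minus oxidation state 3 gives a d⁴ configuration. Chloride and isothiocyanate are weak-field ligands for a first-row metal, so the complex is high-spin. The t₂g³e_g¹ (high-spin) configuration has an unevenly filled e_g set; the Jahn–Teller theorem predicts a tetragonal distortion (typically axial elongation) to lift the degeneracy.

[MnCl₄(NCS)₂]³−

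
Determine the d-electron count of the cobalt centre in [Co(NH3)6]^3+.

Ligand charges: ammonia is neutral. With an overall charge of +3 the cobalt centre must be in the +3 oxidation state.
Cobalt is a group-9 element; Co(III) is therefore d⁶.

d6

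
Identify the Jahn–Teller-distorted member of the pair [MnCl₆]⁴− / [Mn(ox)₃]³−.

[MnCl₆]⁴−: Summing ligand charges against the −4 overall charge gives an oxidation state of +2 for manganese. Mn sits in group 7, so the d-electron count is 7 − 2 = 5. Chloride is a weak-field ligand for a first-row metal, so the complex is high-spin. The d⁵ configuration leaves the e_g set evenly filled (or empty) — no strong Jahn–Teller driving force.
[Mn(ox)₃]³−: Each oxalate is −2; balancing the −3 overall charge requires Mn(III). Manganese is a group-7 element; Mn(III) is therefore d⁴. Oxalate is a weak-field ligand for a first-row metal, so the complex is high-spin. The t₂g³e_g¹ (high-spin) configuration has an unevenly filled e_g set; the Jahn–Teller theorem predicts a tetragonal distortion (typically axial elongation) to lift the degeneracy.

[Mn(ox)₃]³−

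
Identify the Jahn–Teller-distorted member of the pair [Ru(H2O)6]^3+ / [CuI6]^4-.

[CuI6]^4-

[Ru(H2O)6]^3+: Water is neutral; balancing the +3 overall charge requires Ru(III). Ru sits in group 8, so the d-electron count is 8 − 3 = 5. A 4d ion has a large Δₒ and is invariably low-spin. The d⁵ configuration leaves the e_g set evenly filled (or empty) — no strong Jahn–Teller driving force.
[CuI6]^4-: Summing ligand charges against the −4 overall charge gives an oxidation state of +2 for copper. Copper is a group-11 element; Cu(II) is therefore d⁹. The t₂g⁶e_g³ configuration has an unevenly filled e_g set; the Jahn–Teller theorem predicts a tetragonal distortion (typically axial elongation) to lift the degeneracy.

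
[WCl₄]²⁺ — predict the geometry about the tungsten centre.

Summing ligand charges against the +2 overall charge gives an oxidation state of +6 for tungsten.
W sits in group 6, so the d-electron count is 6 − 6 = 0.
Coordination number: 4.
A d⁰ ion has no crystal-field stabilisation preference between square planar and tetrahedral, so four ligands adopt the sterically favoured tetrahedral geometry.

tetrahedral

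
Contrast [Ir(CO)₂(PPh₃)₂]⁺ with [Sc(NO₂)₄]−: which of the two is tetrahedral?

For [Ir(CO)₂(PPh₃)₂]⁺: Summing ligand charges against the +1 overall charge gives an oxidation state of +1 for iridium. Group 9 minus oxidation state 1 gives a d⁸ configuration. A 5d d⁸ ion has a large crystal-field splitting; square planar leaves the high-energy d_{x²−y²} orbital empty and maximises CFSE. → square planar.
For [Sc(NO₂)₄]−: Each nitro (N-bound nitrite) is −1; balancing the −1 overall charge requires Sc(III). Sc sits in group 3, so the d-electron count is 3 − 3 = 0. A d⁰ ion has no crystal-field stabilisation preference between square planar and tetrahedral, so four ligands adopt the sterically favoured tetrahedral geometry. → tetrahedral.

[Sc(NO₂)₄]−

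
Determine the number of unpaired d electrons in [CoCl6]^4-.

3 unpaired electrons

Ligand charges: each chloride is −1. With an overall charge of −4 the cobalt centre must be in the +2 oxidation state.
Group 9 minus oxidation state 2 gives a d⁷ configuration.
The spin state decides the count: Chloride is a weak-field ligand for a first-row metal, so the complex is high-spin.
An octahedral high-spin d⁷ ion is t₂g⁵e_g², giving 3 unpaired electrons.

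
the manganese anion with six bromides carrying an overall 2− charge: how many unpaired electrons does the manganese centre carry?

3 unpaired electrons

Each bromide is −1; balancing the −2 overall charge requires Mn(IV).
Group 7 minus oxidation state 4 gives a d³ configuration.
In an octahedral field the d³ configuration is t₂g³e_g⁰ (only one arrangement possible), giving 3 unpaired electrons.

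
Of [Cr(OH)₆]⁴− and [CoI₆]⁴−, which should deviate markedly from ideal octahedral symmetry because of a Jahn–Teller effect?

[Cr(OH)₆]⁴−: Ligand charges: each hydroxide is −1. With an overall charge of −4 the chromium centre must be in the +2 oxidation state. Group 6 minus oxidation state 2 gives a d⁴ configuration. Hydroxide is a weak-field ligand for a first-row metal, so the complex is high-spin. The t₂g³e_g¹ (high-spin) configuration has an unevenly filled e_g set; the Jahn–Teller theorem predicts a tetragonal distortion (typically axial elongation) to lift the degeneracy.
[CoI₆]⁴−: Summing ligand charges against the −4 overall charge gives an oxidation state of +2 for cobalt. Cobalt is a group-9 element; Co(II) is therefore d⁷. Iodide is a weak-field ligand for a first-row metal, so the complex is high-spin. The d⁷ configuration leaves the e_g set evenly filled (or empty) — no strong Jahn–Teller driving force.

[Cr(OH)₆]⁴−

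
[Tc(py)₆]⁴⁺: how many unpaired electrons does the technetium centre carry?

3

Ligand charges: pyridine is neutral. With an overall charge of +4 the technetium centre must be in the +4 oxidation state.
Group 7 minus oxidation state 4 gives a d³ configuration.
In an octahedral field the d³ configuration is t₂g³e_g⁰ (only one arrangement possible), giving 3 unpaired electrons.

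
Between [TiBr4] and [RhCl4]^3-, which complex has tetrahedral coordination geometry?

[TiBr4]

For [TiBr4]: Summing ligand charges against the 0 overall charge gives an oxidation state of +4 for titanium. Group 4 minus oxidation state 4 gives a d⁰ configuration. A d⁰ ion has no crystal-field stabilisation preference between square planar and tetrahedral, so four ligands adopt the sterically favoured tetrahedral geometry. → tetrahedral.
For [RhCl4]^3-: Each chloride is −1; balancing the −3 overall charge requires Rh(I). Rhodium is a group-9 element; Rh(I) is therefore d⁸. A 4d d⁸ ion has a large crystal-field splitting; square planar leaves the high-energy d_{x²−y²} orbital empty and maximises CFSE. → square planar.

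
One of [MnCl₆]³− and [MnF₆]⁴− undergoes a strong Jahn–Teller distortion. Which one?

[MnCl₆]³−

[MnCl₆]³−: Ligand charges: each chloride is −1. With an overall charge of −3 the manganese centre must be in the +3 oxidation state. Mn sits in group 7, so the d-electron count is 7 − 3 = 4. Chloride is a weak-field ligand for a first-row metal, so the complex is high-spin. The t₂g³e_g¹ (high-spin) configuration has an unevenly filled e_g set; the Jahn–Teller theorem predicts a tetragonal distortion (typically axial elongation) to lift the degeneracy.
[MnF₆]⁴−: Ligand charges: each fluoride is −1. With an overall charge of −4 the manganese centre must be in the +2 oxidation state. Mn sits in group 7, so the d-electron count is 7 − 2 = 5. Fluoride is a weak-field ligand for a first-row metal, so the complex is high-spin. The d⁵ configuration leaves the e_g set evenly filled (or empty) — no strong Jahn–Teller driving force.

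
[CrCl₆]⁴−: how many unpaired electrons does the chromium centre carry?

4

Summing ligand charges against the −4 overall charge gives an oxidation state of +2 for chromium.
Group 6 minus oxidation state 2 gives a d⁴ configuration.
The spin state decides the count: Chloride is a weak-field ligand for a first-row metal, so the complex is high-spin.
An octahedral high-spin d⁴ ion is t₂g³e_g¹, giving 4 unpaired electrons.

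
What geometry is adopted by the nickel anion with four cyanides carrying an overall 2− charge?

Ligand charges: each cyanide is −1. With an overall charge of −2 the nickel centre must be in the +2 oxidation state.
Ni sits in group 10, so the d-electron count is 10 − 2 = 8.
With 4 monodentate ligands the coordination number is 4.
Cyanide is a strong-field ligand (high in the spectrochemical series).
A 3d d⁸ ion with strong-field ligands gains enough CFSE to favour square planar over tetrahedral.

square planar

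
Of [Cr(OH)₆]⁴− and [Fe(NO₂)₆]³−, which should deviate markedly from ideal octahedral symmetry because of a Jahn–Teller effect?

[Cr(OH)₆]⁴−

[Cr(OH)₆]⁴−: Ligand charges: each hydroxide is −1. With an overall charge of −4 the chromium centre must be in the +2 oxidation state. Group 6 minus oxidation state 2 gives a d⁴ configuration. Hydroxide is a weak-field ligand for a first-row metal, so the complex is high-spin. The t₂g³e_g¹ (high-spin) configuration has an unevenly filled e_g set; the Jahn–Teller theorem predicts a tetragonal distortion (typically axial elongation) to lift the degeneracy.
[Fe(NO₂)₆]³−: Ligand charges: each nitro (N-bound nitrite) is −1. With an overall charge of −3 the iron centre must be in the +3 oxidation state. Fe sits in group 8, so the d-electron count is 8 − 3 = 5. Nitro (N-bound nitrite) is a strong-field ligand (high in the spectrochemical series) for a first-row metal, so the complex is low-spin. The d⁵ configuration leaves the e_g set evenly filled (or empty) — no strong Jahn–Teller driving force.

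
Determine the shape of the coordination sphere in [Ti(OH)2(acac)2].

Each hydroxide is −1; each acetylacetonate is −1; balancing the 0 overall charge requires Ti(IV).
Ti sits in group 4, so the d-electron count is 4 − 4 = 0.
Counting donor atoms: 2×hydroxide (monodentate) → 2 donors; 2×acetylacetonate (bidentate) → 4 donors. Coordination number = 6.
Six donors around a single metal centre give an octahedral coordination sphere.

octahedral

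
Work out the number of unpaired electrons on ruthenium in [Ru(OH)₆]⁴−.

0

Each hydroxide is −1; balancing the −4 overall charge requires Ru(II).
Ruthenium is a group-8 element; Ru(II) is therefore d⁶.
The spin state decides the count: a 4d ion has a large Δₒ and is invariably low-spin.
An octahedral low-spin d⁶ ion is t₂g⁶e_g⁰, giving 0 unpaired electrons.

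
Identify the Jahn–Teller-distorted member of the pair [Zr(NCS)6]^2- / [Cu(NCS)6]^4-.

[Cu(NCS)6]^4-

[Zr(NCS)6]^2-: Summing ligand charges against the −2 overall charge gives an oxidation state of +4 for zirconium. Zirconium is a group-4 element; Zr(IV) is therefore d⁰. The d⁰ configuration leaves the e_g set evenly filled (or empty) — no strong Jahn–Teller driving force.
[Cu(NCS)6]^4-: Each isothiocyanate is −1; balancing the −4 overall charge requires Cu(II). Copper is a group-11 element; Cu(II) is therefore d⁹. The t₂g⁶e_g³ configuration has an unevenly filled e_g set; the Jahn–Teller theorem predicts a tetragonal distortion (typically axial elongation) to lift the degeneracy.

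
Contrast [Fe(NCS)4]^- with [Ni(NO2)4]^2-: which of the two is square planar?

[Ni(NO2)4]^2-

For [Fe(NCS)4]^-: Each isothiocyanate is −1; balancing the −1 overall charge requires Fe(III). Group 8 minus oxidation state 3 gives a d⁵ configuration. A high-spin d⁵ ion has zero CFSE in either geometry, so four ligands adopt the sterically favoured tetrahedral geometry. → tetrahedral.
For [Ni(NO2)4]^2-: Summing ligand charges against the −2 overall charge gives an oxidation state of +2 for nickel. Ni sits in group 10, so the d-electron count is 10 − 2 = 8. Nitro (N-bound nitrite) is a strong-field ligand (high in the spectrochemical series). A 3d d⁸ ion with strong-field ligands gains enough CFSE to favour square planar over tetrahedral. → square planar.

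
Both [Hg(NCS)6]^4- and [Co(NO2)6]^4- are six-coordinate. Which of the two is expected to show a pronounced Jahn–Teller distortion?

[Hg(NCS)6]^4-: Each isothiocyanate is −1; balancing the −4 overall charge requires Hg(II). Mercury is a group-12 element; Hg(II) is therefore d¹⁰. The d¹⁰ configuration leaves the e_g set evenly filled (or empty) — no strong Jahn–Teller driving force.
[Co(NO2)6]^4-: Each nitro (N-bound nitrite) is −1; balancing the −4 overall charge requires Co(II). Group 9 minus oxidation state 2 gives a d⁷ configuration. Nitro (N-bound nitrite) is a strong-field ligand (high in the spectrochemical series) for a first-row metal, so the complex is low-spin. The t₂g⁶e_g¹ (low-spin) configuration has an unevenly filled e_g set; the Jahn–Teller theorem predicts a tetragonal distortion (typically axial elongation) to lift the degeneracy.

[Co(NO2)6]^4-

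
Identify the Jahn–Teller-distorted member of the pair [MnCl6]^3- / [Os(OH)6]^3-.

[MnCl6]^3-: Each chloride is −1; balancing the −3 overall charge requires Mn(III). Group 7 minus oxidation state 3 gives a d⁴ configuration. Chloride is a weak-field ligand for a first-row metal, so the complex is high-spin. The t₂g³e_g¹ (high-spin) configuration has an unevenly filled e_g set; the Jahn–Teller theorem predicts a tetragonal distortion (typically axial elongation) to lift the degeneracy.
[Os(OH)6]^3-: Each hydroxide is −1; balancing the −3 overall charge requires Os(III). Osmium is a group-8 element; Os(III) is therefore d⁵. A 5d ion has a large Δₒ and is invariably low-spin. The d⁵ configuration leaves the e_g set evenly filled (or empty) — no strong Jahn–Teller driving force.

[MnCl6]^3-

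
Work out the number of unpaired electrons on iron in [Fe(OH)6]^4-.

Ligand charges: each hydroxide is −1. With an overall charge of −4 the iron centre must be in the +2 oxidation state.
Iron is a group-8 element; Fe(II) is therefore d⁶.
The spin state decides the count: Hydroxide is a weak-field ligand for a first-row metal, so the complex is high-spin.
An octahedral high-spin d⁶ ion is t₂g⁴e_g², giving 4 unpaired electrons.

4 unpaired electrons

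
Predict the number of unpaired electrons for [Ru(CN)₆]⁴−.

0 unpaired electrons

Summing ligand charges against the −4 overall charge gives an oxidation state of +2 for ruthenium.
Group 8 minus oxidation state 2 gives a d⁶ configuration.
The spin state decides the count: a 4d ion has a large Δₒ and is invariably low-spin.
An octahedral low-spin d⁶ ion is t₂g⁶e_g⁰, giving 0 unpaired electrons.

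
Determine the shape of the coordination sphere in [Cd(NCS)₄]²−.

tetrahedral

Ligand charges: each isothiocyanate is −1. With an overall charge of −2 the cadmium centre must be in the +2 oxidation state.
Group 12 minus oxidation state 2 gives a d¹⁰ configuration.
Coordination number: 4.
A d¹⁰ ion has no crystal-field stabilisation preference between square planar and tetrahedral, so four ligands adopt the sterically favoured tetrahedral geometry.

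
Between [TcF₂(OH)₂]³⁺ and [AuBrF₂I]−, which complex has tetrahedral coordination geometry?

[TcF₂(OH)₂]³⁺

For [TcF₂(OH)₂]³⁺: Ligand charges: each fluoride is −1; each hydroxide is −1. With an overall charge of +3 the technetium centre must be in the +7 oxidation state. Tc sits in group 7, so the d-electron count is 7 − 7 = 0. A d⁰ ion has no crystal-field stabilisation preference between square planar and tetrahedral, so four ligands adopt the sterically favoured tetrahedral geometry. → tetrahedral.
For [AuBrF₂I]−: Ligand charges: each bromide is −1; each fluoride is −1; each iodide is −1. With an overall charge of −1 the gold centre must be in the +3 oxidation state. Group 11 minus oxidation state 3 gives a d⁸ configuration. A 5d d⁸ ion has a large crystal-field splitting; square planar leaves the high-energy d_{x²−y²} orbital empty and maximises CFSE. → square planar.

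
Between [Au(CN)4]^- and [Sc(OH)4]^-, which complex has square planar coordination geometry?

For [Au(CN)4]^-: Summing ligand charges against the −1 overall charge gives an oxidation state of +3 for gold. Gold is a group-11 element; Au(III) is therefore d⁸. A 5d d⁸ ion has a large crystal-field splitting; square planar leaves the high-energy d_{x²−y²} orbital empty and maximises CFSE. → square planar.
For [Sc(OH)4]^-: Summing ligand charges against the −1 overall charge gives an oxidation state of +3 for scandium. Scandium is a group-3 element; Sc(III) is therefore d⁰. A d⁰ ion has no crystal-field stabilisation preference between square planar and tetrahedral, so four ligands adopt the sterically favoured tetrahedral geometry. → tetrahedral.

[Au(CN)4]^-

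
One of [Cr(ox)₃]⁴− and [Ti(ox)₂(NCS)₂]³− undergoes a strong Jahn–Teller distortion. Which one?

[Cr(ox)₃]⁴−: Ligand charges: each oxalate is −2. With an overall charge of −4 the chromium centre must be in the +2 oxidation state. Chromium is a group-6 element; Cr(II) is therefore d⁴. Oxalate is a weak-field ligand for a first-row metal, so the complex is high-spin. The t₂g³e_g¹ (high-spin) configuration has an unevenly filled e_g set; the Jahn–Teller theorem predicts a tetragonal distortion (typically axial elongation) to lift the degeneracy.
[Ti(ox)₂(NCS)₂]³−: Each oxalate is −2; each isothiocyanate is −1; balancing the −3 overall charge requires Ti(III). Titanium is a group-4 element; Ti(III) is therefore d¹. The d¹ configuration leaves the e_g set evenly filled (or empty) — no strong Jahn–Teller driving force.

[Cr(ox)₃]⁴−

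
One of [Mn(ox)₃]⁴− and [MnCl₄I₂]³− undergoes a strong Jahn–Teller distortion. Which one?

[Mn(ox)₃]⁴−: Summing ligand charges against the −4 overall charge gives an oxidation state of +2 for manganese. Mn sits in group 7, so the d-electron count is 7 − 2 = 5. Oxalate is a weak-field ligand for a first-row metal, so the complex is high-spin. The d⁵ configuration leaves the e_g set evenly filled (or empty) — no strong Jahn–Teller driving force.
[MnCl₄I₂]³−: Summing ligand charges against the −3 overall charge gives an oxidation state of +3 for manganese. Group 7 minus oxidation state 3 gives a d⁴ configuration. Chloride and iodide are weak-field ligands for a first-row metal, so the complex is high-spin. The t₂g³e_g¹ (high-spin) configuration has an unevenly filled e_g set; the Jahn–Teller theorem predicts a tetragonal distortion (typically axial elongation) to lift the degeneracy.

[MnCl₄I₂]³−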